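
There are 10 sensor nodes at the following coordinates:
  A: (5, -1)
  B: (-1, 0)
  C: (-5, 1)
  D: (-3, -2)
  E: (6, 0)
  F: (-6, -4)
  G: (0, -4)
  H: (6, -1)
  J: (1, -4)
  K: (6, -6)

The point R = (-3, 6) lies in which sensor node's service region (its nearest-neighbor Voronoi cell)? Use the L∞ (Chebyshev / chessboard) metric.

C

d(R,A) = max(8, 7) = 8
d(R,B) = max(2, 6) = 6
d(R,C) = max(2, 5) = 5
d(R,D) = max(0, 8) = 8
d(R,E) = max(9, 6) = 9
d(R,F) = max(3, 10) = 10
d(R,G) = max(3, 10) = 10
d(R,H) = max(9, 7) = 9
d(R,J) = max(4, 10) = 10
d(R,K) = max(9, 12) = 12
C is nearest.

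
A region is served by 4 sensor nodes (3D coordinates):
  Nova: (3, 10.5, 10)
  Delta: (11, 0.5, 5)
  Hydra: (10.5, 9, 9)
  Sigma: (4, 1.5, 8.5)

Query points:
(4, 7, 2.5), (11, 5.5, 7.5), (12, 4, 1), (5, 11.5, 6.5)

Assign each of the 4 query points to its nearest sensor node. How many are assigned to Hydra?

(4, 7, 2.5) — d² to each: Nova:69.5, Delta:97.5, Hydra:88.5, Sigma:66.25 → nearest is Sigma
(11, 5.5, 7.5) — d² to each: Nova:95.25, Delta:31.25, Hydra:14.75, Sigma:66 → nearest is Hydra
(12, 4, 1) — d² to each: Nova:204.25, Delta:29.25, Hydra:91.25, Sigma:126.5 → nearest is Delta
(5, 11.5, 6.5) — d² to each: Nova:17.25, Delta:159.25, Hydra:42.75, Sigma:105 → nearest is Nova
1 of the 4 points has Hydra as nearest.

1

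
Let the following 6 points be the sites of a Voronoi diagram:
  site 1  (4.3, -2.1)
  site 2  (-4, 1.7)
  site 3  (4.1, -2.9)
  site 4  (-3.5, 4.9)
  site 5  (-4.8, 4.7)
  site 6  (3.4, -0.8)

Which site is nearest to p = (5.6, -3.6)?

site 3

Compare squared distances (the ordering matches that of the actual distances):
d²(p, site 1) = (5.6−4.3)² + (-3.6−(-2.1))² = 1.69 + 2.25 = 3.94
d²(p, site 2) = (5.6−(-4))² + (-3.6−1.7)² = 92.16 + 28.09 = 120.25
d²(p, site 3) = (5.6−4.1)² + (-3.6−(-2.9))² = 2.25 + 0.49 = 2.74
d²(p, site 4) = (5.6−(-3.5))² + (-3.6−4.9)² = 82.81 + 72.25 = 155.06
d²(p, site 5) = (5.6−(-4.8))² + (-3.6−4.7)² = 108.16 + 68.89 = 177.05
d²(p, site 6) = (5.6−3.4)² + (-3.6−(-0.8))² = 4.84 + 7.84 = 12.68
Minimum is at site 3.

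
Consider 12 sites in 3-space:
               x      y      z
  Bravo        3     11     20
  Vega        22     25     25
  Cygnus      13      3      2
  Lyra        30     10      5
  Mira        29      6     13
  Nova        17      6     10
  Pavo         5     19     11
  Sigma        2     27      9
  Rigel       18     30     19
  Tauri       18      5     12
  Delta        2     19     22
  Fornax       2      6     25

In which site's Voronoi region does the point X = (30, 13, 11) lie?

Lyra

Squared Euclidean distances:
d²(X, Bravo) = (30−3)² + (13−11)² + (11−20)² = 729 + 4 + 81 = 814
d²(X, Vega) = (30−22)² + (13−25)² + (11−25)² = 64 + 144 + 196 = 404
d²(X, Cygnus) = (30−13)² + (13−3)² + (11−2)² = 289 + 100 + 81 = 470
d²(X, Lyra) = (30−30)² + (13−10)² + (11−5)² = 0 + 9 + 36 = 45
d²(X, Mira) = (30−29)² + (13−6)² + (11−13)² = 1 + 49 + 4 = 54
d²(X, Nova) = (30−17)² + (13−6)² + (11−10)² = 169 + 49 + 1 = 219
d²(X, Pavo) = (30−5)² + (13−19)² + (11−11)² = 625 + 36 + 0 = 661
d²(X, Sigma) = (30−2)² + (13−27)² + (11−9)² = 784 + 196 + 4 = 984
d²(X, Rigel) = (30−18)² + (13−30)² + (11−19)² = 144 + 289 + 64 = 497
d²(X, Tauri) = (30−18)² + (13−5)² + (11−12)² = 144 + 64 + 1 = 209
d²(X, Delta) = (30−2)² + (13−19)² + (11−22)² = 784 + 36 + 121 = 941
d²(X, Fornax) = (30−2)² + (13−6)² + (11−25)² = 784 + 49 + 196 = 1029
Minimum is at Lyra.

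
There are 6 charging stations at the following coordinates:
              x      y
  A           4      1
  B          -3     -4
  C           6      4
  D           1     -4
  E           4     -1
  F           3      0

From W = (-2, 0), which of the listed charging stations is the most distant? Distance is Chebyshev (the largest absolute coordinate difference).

d(W,A) = max(6, 1) = 6
d(W,B) = max(1, 4) = 4
d(W,C) = max(8, 4) = 8
d(W,D) = max(3, 4) = 4
d(W,E) = max(6, 1) = 6
d(W,F) = max(5, 0) = 5
The largest is to C.

C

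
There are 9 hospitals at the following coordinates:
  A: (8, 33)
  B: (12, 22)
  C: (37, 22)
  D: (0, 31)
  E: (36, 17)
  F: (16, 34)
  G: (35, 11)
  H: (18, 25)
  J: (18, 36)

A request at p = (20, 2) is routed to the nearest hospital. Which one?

G

Compare squared distances (the ordering matches that of the actual distances):
|pA|² = (20−8)² + (2−33)² = 144 + 961 = 1105
|pB|² = (20−12)² + (2−22)² = 64 + 400 = 464
|pC|² = (20−37)² + (2−22)² = 289 + 400 = 689
|pD|² = (20−0)² + (2−31)² = 400 + 841 = 1241
|pE|² = (20−36)² + (2−17)² = 256 + 225 = 481
|pF|² = (20−16)² + (2−34)² = 16 + 1024 = 1040
|pG|² = (20−35)² + (2−11)² = 225 + 81 = 306
|pH|² = (20−18)² + (2−25)² = 4 + 529 = 533
|pJ|² = (20−18)² + (2−36)² = 4 + 1156 = 1160
G is nearest.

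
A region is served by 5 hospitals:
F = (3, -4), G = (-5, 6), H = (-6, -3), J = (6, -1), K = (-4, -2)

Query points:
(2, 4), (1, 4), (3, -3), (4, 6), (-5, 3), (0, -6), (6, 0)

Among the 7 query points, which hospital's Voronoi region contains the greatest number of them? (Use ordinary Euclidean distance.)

(2, 4) — d² to each: F:65, G:53, H:113, J:41, K:72 → nearest is J
(1, 4) — d² to each: F:68, G:40, H:98, J:50, K:61 → nearest is G
(3, -3) — d² to each: F:1, G:145, H:81, J:13, K:50 → nearest is F
(4, 6) — d² to each: F:101, G:81, H:181, J:53, K:128 → nearest is J
(-5, 3) — d² to each: F:113, G:9, H:37, J:137, K:26 → nearest is G
(0, -6) — d² to each: F:13, G:169, H:45, J:61, K:32 → nearest is F
(6, 0) — d² to each: F:25, G:157, H:153, J:1, K:104 → nearest is J
Tally — F:2, G:2, J:3. J captures the most (3).

J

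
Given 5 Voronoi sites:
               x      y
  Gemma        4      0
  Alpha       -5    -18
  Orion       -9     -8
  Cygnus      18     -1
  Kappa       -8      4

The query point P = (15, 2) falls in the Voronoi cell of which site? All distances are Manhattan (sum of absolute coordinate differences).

Cygnus

d(P, Gemma) = |15−4| + |2−0| = 11 + 2 = 13
d(P, Alpha) = |15−(-5)| + |2−(-18)| = 20 + 20 = 40
d(P, Orion) = |15−(-9)| + |2−(-8)| = 24 + 10 = 34
d(P, Cygnus) = |15−18| + |2−(-1)| = 3 + 3 = 6
d(P, Kappa) = |15−(-8)| + |2−4| = 23 + 2 = 25
Cygnus is nearest.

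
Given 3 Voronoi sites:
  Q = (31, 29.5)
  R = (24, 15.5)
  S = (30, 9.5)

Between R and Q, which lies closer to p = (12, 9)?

R

Compare squared distances:
|pR|² = (12−24)² + (9−15.5)² = 144 + 42.25 = 186.25
|pQ|² = (12−31)² + (9−29.5)² = 361 + 420.25 = 781.25
186.25 < 781.25, so R is closer.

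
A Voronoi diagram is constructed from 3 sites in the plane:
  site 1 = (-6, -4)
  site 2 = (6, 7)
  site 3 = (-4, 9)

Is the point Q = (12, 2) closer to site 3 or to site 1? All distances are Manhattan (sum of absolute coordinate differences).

site 3

d(Q, site 3) = |12−(-4)| + |2−9| = 16 + 7 = 23
d(Q, site 1) = |12−(-6)| + |2−(-4)| = 18 + 6 = 24
23 < 24, so site 3 is closer.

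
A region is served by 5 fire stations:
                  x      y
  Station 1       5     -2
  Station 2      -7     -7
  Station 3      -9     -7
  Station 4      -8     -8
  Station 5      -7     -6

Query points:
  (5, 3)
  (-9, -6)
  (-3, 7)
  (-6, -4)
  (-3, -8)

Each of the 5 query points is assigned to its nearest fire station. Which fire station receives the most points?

(5, 3) — d² to each: Station 1:25, Station 2:244, Station 3:296, Station 4:290, Station 5:225 → nearest is Station 1
(-9, -6) — d² to each: Station 1:212, Station 2:5, Station 3:1, Station 4:5, Station 5:4 → nearest is Station 3
(-3, 7) — d² to each: Station 1:145, Station 2:212, Station 3:232, Station 4:250, Station 5:185 → nearest is Station 1
(-6, -4) — d² to each: Station 1:125, Station 2:10, Station 3:18, Station 4:20, Station 5:5 → nearest is Station 5
(-3, -8) — d² to each: Station 1:100, Station 2:17, Station 3:37, Station 4:25, Station 5:20 → nearest is Station 2
Tally — Station 1:2, Station 2:1, Station 3:1, Station 5:1. Station 1 captures the most (2).

Station 1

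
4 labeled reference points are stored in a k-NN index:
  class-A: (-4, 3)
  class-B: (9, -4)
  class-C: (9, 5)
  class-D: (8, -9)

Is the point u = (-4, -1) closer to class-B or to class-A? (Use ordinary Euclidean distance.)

class-A

Compare squared distances:
d²(u, class-B) = (-4−9)² + (-1−(-4))² = 169 + 9 = 178
d²(u, class-A) = (-4−(-4))² + (-1−3)² = 0 + 16 = 16
178 > 16, so class-A is closer.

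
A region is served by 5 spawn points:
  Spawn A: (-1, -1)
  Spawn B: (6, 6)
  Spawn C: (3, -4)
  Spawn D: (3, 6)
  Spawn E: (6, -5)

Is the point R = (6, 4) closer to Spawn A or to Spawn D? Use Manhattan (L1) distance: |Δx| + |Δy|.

d(R, Spawn A) = |6−(-1)| + |4−(-1)| = 7 + 5 = 12
d(R, Spawn D) = |6−3| + |4−6| = 3 + 2 = 5
12 > 5, so Spawn D is closer.

Spawn D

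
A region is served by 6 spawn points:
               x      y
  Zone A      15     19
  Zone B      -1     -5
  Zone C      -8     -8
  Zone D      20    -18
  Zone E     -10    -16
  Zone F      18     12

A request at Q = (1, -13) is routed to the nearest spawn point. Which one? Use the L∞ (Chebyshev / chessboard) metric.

d(Q, Zone A) = max(14, 32) = 32
d(Q, Zone B) = max(2, 8) = 8
d(Q, Zone C) = max(9, 5) = 9
d(Q, Zone D) = max(19, 5) = 19
d(Q, Zone E) = max(11, 3) = 11
d(Q, Zone F) = max(17, 25) = 25
Zone B is nearest.

Zone B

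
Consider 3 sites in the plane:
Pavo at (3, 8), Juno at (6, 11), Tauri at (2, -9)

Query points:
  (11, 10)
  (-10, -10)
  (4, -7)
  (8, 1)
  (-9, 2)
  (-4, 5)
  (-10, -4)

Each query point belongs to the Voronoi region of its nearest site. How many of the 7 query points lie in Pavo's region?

3

(11, 10) — d² to each: Pavo:68, Juno:26, Tauri:442 → nearest is Juno
(-10, -10) — d² to each: Pavo:493, Juno:697, Tauri:145 → nearest is Tauri
(4, -7) — d² to each: Pavo:226, Juno:328, Tauri:8 → nearest is Tauri
(8, 1) — d² to each: Pavo:74, Juno:104, Tauri:136 → nearest is Pavo
(-9, 2) — d² to each: Pavo:180, Juno:306, Tauri:242 → nearest is Pavo
(-4, 5) — d² to each: Pavo:58, Juno:136, Tauri:232 → nearest is Pavo
(-10, -4) — d² to each: Pavo:313, Juno:481, Tauri:169 → nearest is Tauri
3 of the 7 points have Pavo as nearest.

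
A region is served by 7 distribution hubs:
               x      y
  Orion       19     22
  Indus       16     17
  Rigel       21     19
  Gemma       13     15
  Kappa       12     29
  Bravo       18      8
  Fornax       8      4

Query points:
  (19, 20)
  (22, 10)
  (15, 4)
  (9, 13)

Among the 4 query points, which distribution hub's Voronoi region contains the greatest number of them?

(19, 20) — d² to each: Orion:4, Indus:18, Rigel:5, Gemma:61, Kappa:130, Bravo:145, Fornax:377 → nearest is Orion
(22, 10) — d² to each: Orion:153, Indus:85, Rigel:82, Gemma:106, Kappa:461, Bravo:20, Fornax:232 → nearest is Bravo
(15, 4) — d² to each: Orion:340, Indus:170, Rigel:261, Gemma:125, Kappa:634, Bravo:25, Fornax:49 → nearest is Bravo
(9, 13) — d² to each: Orion:181, Indus:65, Rigel:180, Gemma:20, Kappa:265, Bravo:106, Fornax:82 → nearest is Gemma
Tally — Orion:1, Gemma:1, Bravo:2. Bravo captures the most (2).

Bravo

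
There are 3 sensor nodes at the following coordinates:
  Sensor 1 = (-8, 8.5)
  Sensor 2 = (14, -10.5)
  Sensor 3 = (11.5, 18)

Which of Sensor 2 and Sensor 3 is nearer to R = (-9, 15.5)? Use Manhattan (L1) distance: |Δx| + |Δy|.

d(R, Sensor 2) = |-9−14| + |15.5−(-10.5)| = 23 + 26 = 49
d(R, Sensor 3) = |-9−11.5| + |15.5−18| = 20.5 + 2.5 = 23
49 > 23, so Sensor 3 is closer.

Sensor 3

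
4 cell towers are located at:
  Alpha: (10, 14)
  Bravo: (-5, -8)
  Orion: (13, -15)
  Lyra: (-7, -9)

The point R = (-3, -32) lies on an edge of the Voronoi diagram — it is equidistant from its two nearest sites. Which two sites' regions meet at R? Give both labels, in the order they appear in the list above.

Squared distances from R to each site:
d²(R, Alpha) = (-3−10)² + (-32−14)² = 169 + 2116 = 2285
d²(R, Bravo) = (-3−(-5))² + (-32−(-8))² = 4 + 576 = 580
d²(R, Orion) = (-3−13)² + (-32−(-15))² = 256 + 289 = 545
d²(R, Lyra) = (-3−(-7))² + (-32−(-9))² = 16 + 529 = 545
R is equidistant from Orion and Lyra (both at squared distance 545), and every other site is strictly farther — so R lies on the Orion–Lyra Voronoi edge.

Orion and Lyra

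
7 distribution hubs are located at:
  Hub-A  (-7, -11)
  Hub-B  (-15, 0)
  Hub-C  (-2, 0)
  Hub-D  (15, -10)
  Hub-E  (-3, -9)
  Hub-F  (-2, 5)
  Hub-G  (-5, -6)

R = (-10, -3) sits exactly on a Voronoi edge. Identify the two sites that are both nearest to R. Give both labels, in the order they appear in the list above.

Hub-B and Hub-G

Squared distances from R to each site:
d²(R, Hub-A) = 9 + 64 = 73
d²(R, Hub-B) = 25 + 9 = 34
d²(R, Hub-C) = 64 + 9 = 73
d²(R, Hub-D) = 625 + 49 = 674
d²(R, Hub-E) = 49 + 36 = 85
d²(R, Hub-F) = 64 + 64 = 128
d²(R, Hub-G) = 25 + 9 = 34
R is equidistant from Hub-B and Hub-G (both at squared distance 34), and every other site is strictly farther — so R lies on the Hub-B–Hub-G Voronoi edge.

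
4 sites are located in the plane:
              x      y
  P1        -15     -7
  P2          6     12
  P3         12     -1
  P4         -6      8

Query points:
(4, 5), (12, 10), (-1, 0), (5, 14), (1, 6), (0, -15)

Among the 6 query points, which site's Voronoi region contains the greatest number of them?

(4, 5) — d² to each: P1:505, P2:53, P3:100, P4:109 → nearest is P2
(12, 10) — d² to each: P1:1018, P2:40, P3:121, P4:328 → nearest is P2
(-1, 0) — d² to each: P1:245, P2:193, P3:170, P4:89 → nearest is P4
(5, 14) — d² to each: P1:841, P2:5, P3:274, P4:157 → nearest is P2
(1, 6) — d² to each: P1:425, P2:61, P3:170, P4:53 → nearest is P4
(0, -15) — d² to each: P1:289, P2:765, P3:340, P4:565 → nearest is P1
Tally — P1:1, P2:3, P4:2. P2 captures the most (3).

P2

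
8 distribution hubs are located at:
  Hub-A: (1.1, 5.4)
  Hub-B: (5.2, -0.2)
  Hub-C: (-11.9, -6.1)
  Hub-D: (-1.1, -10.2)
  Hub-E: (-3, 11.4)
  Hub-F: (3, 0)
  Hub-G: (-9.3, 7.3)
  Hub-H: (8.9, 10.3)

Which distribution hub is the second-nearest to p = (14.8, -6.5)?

Hub-F

Since √ is increasing, it suffices to compare squared distances:
d²(p, Hub-A) = 187.69 + 141.61 = 329.3
d²(p, Hub-B) = 92.16 + 39.69 = 131.85
d²(p, Hub-C) = 712.89 + 0.16 = 713.05
d²(p, Hub-D) = 252.81 + 13.69 = 266.5
d²(p, Hub-E) = 316.84 + 320.41 = 637.25
d²(p, Hub-F) = 139.24 + 42.25 = 181.49
d²(p, Hub-G) = 580.81 + 190.44 = 771.25
d²(p, Hub-H) = 34.81 + 282.24 = 317.05
Sorted ascending: Hub-B, Hub-F, Hub-D, … — the second-nearest is Hub-F.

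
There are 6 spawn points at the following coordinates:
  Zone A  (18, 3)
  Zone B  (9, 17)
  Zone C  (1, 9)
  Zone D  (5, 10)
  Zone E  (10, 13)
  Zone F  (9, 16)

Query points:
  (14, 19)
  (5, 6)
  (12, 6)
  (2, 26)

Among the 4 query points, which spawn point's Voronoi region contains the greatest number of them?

Zone B

(14, 19) — d² to each: Zone A:272, Zone B:29, Zone C:269, Zone D:162, Zone E:52, Zone F:34 → nearest is Zone B
(5, 6) — d² to each: Zone A:178, Zone B:137, Zone C:25, Zone D:16, Zone E:74, Zone F:116 → nearest is Zone D
(12, 6) — d² to each: Zone A:45, Zone B:130, Zone C:130, Zone D:65, Zone E:53, Zone F:109 → nearest is Zone A
(2, 26) — d² to each: Zone A:785, Zone B:130, Zone C:290, Zone D:265, Zone E:233, Zone F:149 → nearest is Zone B
Tally — Zone A:1, Zone B:2, Zone D:1. Zone B captures the most (2).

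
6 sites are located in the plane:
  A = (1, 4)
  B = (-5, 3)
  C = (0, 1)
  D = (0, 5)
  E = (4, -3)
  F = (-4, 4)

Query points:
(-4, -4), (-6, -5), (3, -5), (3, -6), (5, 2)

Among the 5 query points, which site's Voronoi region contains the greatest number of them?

E

(-4, -4) — d² to each: A:89, B:50, C:41, D:97, E:65, F:64 → nearest is C
(-6, -5) — d² to each: A:130, B:65, C:72, D:136, E:104, F:85 → nearest is B
(3, -5) — d² to each: A:85, B:128, C:45, D:109, E:5, F:130 → nearest is E
(3, -6) — d² to each: A:104, B:145, C:58, D:130, E:10, F:149 → nearest is E
(5, 2) — d² to each: A:20, B:101, C:26, D:34, E:26, F:85 → nearest is A
Tally — A:1, B:1, C:1, E:2. E captures the most (2).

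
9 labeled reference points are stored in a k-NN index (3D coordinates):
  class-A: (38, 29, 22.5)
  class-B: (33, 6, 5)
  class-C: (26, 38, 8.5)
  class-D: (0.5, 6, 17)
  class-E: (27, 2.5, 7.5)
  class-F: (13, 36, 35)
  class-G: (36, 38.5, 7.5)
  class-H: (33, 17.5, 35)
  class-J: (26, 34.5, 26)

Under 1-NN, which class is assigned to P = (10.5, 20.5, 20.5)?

class-D

Since √ is increasing, it suffices to compare squared distances:
d²(P, class-A) = (10.5−38)² + (20.5−29)² + (20.5−22.5)² = 756.25 + 72.25 + 4 = 832.5
d²(P, class-B) = (10.5−33)² + (20.5−6)² + (20.5−5)² = 506.25 + 210.25 + 240.25 = 956.75
d²(P, class-C) = (10.5−26)² + (20.5−38)² + (20.5−8.5)² = 240.25 + 306.25 + 144 = 690.5
d²(P, class-D) = (10.5−0.5)² + (20.5−6)² + (20.5−17)² = 100 + 210.25 + 12.25 = 322.5
d²(P, class-E) = (10.5−27)² + (20.5−2.5)² + (20.5−7.5)² = 272.25 + 324 + 169 = 765.25
d²(P, class-F) = (10.5−13)² + (20.5−36)² + (20.5−35)² = 6.25 + 240.25 + 210.25 = 456.75
d²(P, class-G) = (10.5−36)² + (20.5−38.5)² + (20.5−7.5)² = 650.25 + 324 + 169 = 1143.25
d²(P, class-H) = (10.5−33)² + (20.5−17.5)² + (20.5−35)² = 506.25 + 9 + 210.25 = 725.5
d²(P, class-J) = (10.5−26)² + (20.5−34.5)² + (20.5−26)² = 240.25 + 196 + 30.25 = 466.5
class-D is nearest.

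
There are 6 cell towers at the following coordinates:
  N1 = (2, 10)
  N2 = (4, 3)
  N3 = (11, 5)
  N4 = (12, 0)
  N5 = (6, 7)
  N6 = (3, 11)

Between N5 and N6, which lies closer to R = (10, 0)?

N5

Compare squared distances:
|RN5|² = (10−6)² + (0−7)² = 16 + 49 = 65
|RN6|² = (10−3)² + (0−11)² = 49 + 121 = 170
65 < 170, so N5 is closer.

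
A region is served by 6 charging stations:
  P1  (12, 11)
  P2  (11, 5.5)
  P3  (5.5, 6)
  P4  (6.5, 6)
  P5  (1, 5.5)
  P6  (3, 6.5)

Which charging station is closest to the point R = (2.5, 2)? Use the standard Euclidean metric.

Compare squared distances (the ordering matches that of the actual distances):
|RP1|² = (2.5−12)² + (2−11)² = 90.25 + 81 = 171.25
|RP2|² = (2.5−11)² + (2−5.5)² = 72.25 + 12.25 = 84.5
|RP3|² = (2.5−5.5)² + (2−6)² = 9 + 16 = 25
|RP4|² = (2.5−6.5)² + (2−6)² = 16 + 16 = 32
|RP5|² = (2.5−1)² + (2−5.5)² = 2.25 + 12.25 = 14.5
|RP6|² = (2.5−3)² + (2−6.5)² = 0.25 + 20.25 = 20.5
The smallest is to P5, so R lies in the Voronoi region of P5.

P5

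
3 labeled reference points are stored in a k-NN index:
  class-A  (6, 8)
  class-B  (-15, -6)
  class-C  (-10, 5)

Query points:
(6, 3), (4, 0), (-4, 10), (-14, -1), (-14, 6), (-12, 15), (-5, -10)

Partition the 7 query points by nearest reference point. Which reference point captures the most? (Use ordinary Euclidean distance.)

class-C

(6, 3) — d² to each: class-A:25, class-B:522, class-C:260 → nearest is class-A
(4, 0) — d² to each: class-A:68, class-B:397, class-C:221 → nearest is class-A
(-4, 10) — d² to each: class-A:104, class-B:377, class-C:61 → nearest is class-C
(-14, -1) — d² to each: class-A:481, class-B:26, class-C:52 → nearest is class-B
(-14, 6) — d² to each: class-A:404, class-B:145, class-C:17 → nearest is class-C
(-12, 15) — d² to each: class-A:373, class-B:450, class-C:104 → nearest is class-C
(-5, -10) — d² to each: class-A:445, class-B:116, class-C:250 → nearest is class-B
Tally — class-A:2, class-B:2, class-C:3. class-C captures the most (3).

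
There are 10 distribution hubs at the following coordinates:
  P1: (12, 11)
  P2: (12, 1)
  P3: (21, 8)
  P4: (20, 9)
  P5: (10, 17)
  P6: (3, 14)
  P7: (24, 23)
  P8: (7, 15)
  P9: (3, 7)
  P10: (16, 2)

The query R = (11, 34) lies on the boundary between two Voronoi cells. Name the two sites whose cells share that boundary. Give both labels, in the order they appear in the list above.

Squared distances from R to each site:
|RP1|² = 1 + 529 = 530
|RP2|² = 1 + 1089 = 1090
|RP3|² = 100 + 676 = 776
|RP4|² = 81 + 625 = 706
|RP5|² = 1 + 289 = 290
|RP6|² = 64 + 400 = 464
|RP7|² = 169 + 121 = 290
|RP8|² = 16 + 361 = 377
|RP9|² = 64 + 729 = 793
d²(R, P10) = 25 + 1024 = 1049
R is equidistant from P5 and P7 (both at squared distance 290), and every other site is strictly farther — so R lies on the P5–P7 Voronoi edge.

P5 and P7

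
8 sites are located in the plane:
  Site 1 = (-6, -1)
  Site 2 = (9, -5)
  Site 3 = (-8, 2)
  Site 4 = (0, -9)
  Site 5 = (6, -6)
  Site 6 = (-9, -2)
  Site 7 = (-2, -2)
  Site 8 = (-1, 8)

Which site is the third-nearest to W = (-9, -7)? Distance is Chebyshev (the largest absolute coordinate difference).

d(W, Site 1) = max(3, 6) = 6
d(W, Site 2) = max(18, 2) = 18
d(W, Site 3) = max(1, 9) = 9
d(W, Site 4) = max(9, 2) = 9
d(W, Site 5) = max(15, 1) = 15
d(W, Site 6) = max(0, 5) = 5
d(W, Site 7) = max(7, 5) = 7
d(W, Site 8) = max(8, 15) = 15
Sorted ascending: Site 6, Site 1, Site 7, Site 3, … — the third-nearest is Site 7.

Site 7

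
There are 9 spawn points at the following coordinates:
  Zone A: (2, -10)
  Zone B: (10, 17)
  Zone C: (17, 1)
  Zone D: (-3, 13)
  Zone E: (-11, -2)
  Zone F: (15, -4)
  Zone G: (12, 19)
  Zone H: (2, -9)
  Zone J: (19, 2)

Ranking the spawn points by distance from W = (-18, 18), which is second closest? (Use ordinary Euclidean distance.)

Compare squared distances (the ordering matches that of the actual distances):
d²(W, Zone A) = 400 + 784 = 1184
d²(W, Zone B) = 784 + 1 = 785
d²(W, Zone C) = 1225 + 289 = 1514
d²(W, Zone D) = 225 + 25 = 250
d²(W, Zone E) = 49 + 400 = 449
d²(W, Zone F) = 1089 + 484 = 1573
d²(W, Zone G) = 900 + 1 = 901
d²(W, Zone H) = 400 + 729 = 1129
d²(W, Zone J) = 1369 + 256 = 1625
Sorted ascending: Zone D, Zone E, Zone B, … — the second-nearest is Zone E.

Zone E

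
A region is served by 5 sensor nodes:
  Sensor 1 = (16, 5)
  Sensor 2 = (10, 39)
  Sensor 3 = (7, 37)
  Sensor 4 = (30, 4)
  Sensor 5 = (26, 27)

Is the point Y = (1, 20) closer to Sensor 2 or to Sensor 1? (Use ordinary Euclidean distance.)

Compare squared distances:
d²(Y, Sensor 2) = (1−10)² + (20−39)² = 81 + 361 = 442
d²(Y, Sensor 1) = (1−16)² + (20−5)² = 225 + 225 = 450
442 < 450, so Sensor 2 is closer.

Sensor 2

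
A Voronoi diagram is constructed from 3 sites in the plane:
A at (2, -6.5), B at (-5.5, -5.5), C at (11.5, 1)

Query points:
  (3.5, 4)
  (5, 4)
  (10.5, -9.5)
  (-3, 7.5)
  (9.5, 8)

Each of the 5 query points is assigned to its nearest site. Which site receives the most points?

C

(3.5, 4) — d² to each: A:112.5, B:171.25, C:73 → nearest is C
(5, 4) — d² to each: A:119.25, B:200.5, C:51.25 → nearest is C
(10.5, -9.5) — d² to each: A:81.25, B:272, C:111.25 → nearest is A
(-3, 7.5) — d² to each: A:221, B:175.25, C:252.5 → nearest is B
(9.5, 8) — d² to each: A:266.5, B:407.25, C:53 → nearest is C
Tally — A:1, B:1, C:3. C captures the most (3).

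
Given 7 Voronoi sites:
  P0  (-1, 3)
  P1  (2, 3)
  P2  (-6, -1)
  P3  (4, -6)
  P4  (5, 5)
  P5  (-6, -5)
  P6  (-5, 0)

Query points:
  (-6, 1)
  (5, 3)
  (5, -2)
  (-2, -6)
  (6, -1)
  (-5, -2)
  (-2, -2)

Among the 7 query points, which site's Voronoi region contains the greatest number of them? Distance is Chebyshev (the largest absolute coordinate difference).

P6

(-6, 1) — d to each: P0:5, P1:8, P2:2, P3:10, P4:11, P5:6, P6:1 → nearest is P6
(5, 3) — d to each: P0:6, P1:3, P2:11, P3:9, P4:2, P5:11, P6:10 → nearest is P4
(5, -2) — d to each: P0:6, P1:5, P2:11, P3:4, P4:7, P5:11, P6:10 → nearest is P3
(-2, -6) — d to each: P0:9, P1:9, P2:5, P3:6, P4:11, P5:4, P6:6 → nearest is P5
(6, -1) — d to each: P0:7, P1:4, P2:12, P3:5, P4:6, P5:12, P6:11 → nearest is P1
(-5, -2) — d to each: P0:5, P1:7, P2:1, P3:9, P4:10, P5:3, P6:2 → nearest is P2
(-2, -2) — d to each: P0:5, P1:5, P2:4, P3:6, P4:7, P5:4, P6:3 → nearest is P6
Tally — P1:1, P2:1, P3:1, P4:1, P5:1, P6:2. P6 captures the most (2).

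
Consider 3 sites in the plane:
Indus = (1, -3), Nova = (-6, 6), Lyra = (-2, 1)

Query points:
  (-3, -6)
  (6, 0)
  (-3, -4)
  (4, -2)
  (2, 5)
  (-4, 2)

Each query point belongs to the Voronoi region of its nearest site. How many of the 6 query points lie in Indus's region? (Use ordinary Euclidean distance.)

(-3, -6) — d² to each: Indus:25, Nova:153, Lyra:50 → nearest is Indus
(6, 0) — d² to each: Indus:34, Nova:180, Lyra:65 → nearest is Indus
(-3, -4) — d² to each: Indus:17, Nova:109, Lyra:26 → nearest is Indus
(4, -2) — d² to each: Indus:10, Nova:164, Lyra:45 → nearest is Indus
(2, 5) — d² to each: Indus:65, Nova:65, Lyra:32 → nearest is Lyra
(-4, 2) — d² to each: Indus:50, Nova:20, Lyra:5 → nearest is Lyra
4 of the 6 points have Indus as nearest.

4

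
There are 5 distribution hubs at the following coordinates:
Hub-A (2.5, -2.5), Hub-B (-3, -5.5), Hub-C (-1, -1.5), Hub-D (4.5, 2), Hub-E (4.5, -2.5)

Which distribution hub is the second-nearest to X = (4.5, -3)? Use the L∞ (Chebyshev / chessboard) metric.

Hub-A

d(X, Hub-A) = max(2, 0.5) = 2
d(X, Hub-B) = max(7.5, 2.5) = 7.5
d(X, Hub-C) = max(5.5, 1.5) = 5.5
d(X, Hub-D) = max(0, 5) = 5
d(X, Hub-E) = max(0, 0.5) = 0.5
Sorted ascending: Hub-E, Hub-A, Hub-D, … — the second-nearest is Hub-A.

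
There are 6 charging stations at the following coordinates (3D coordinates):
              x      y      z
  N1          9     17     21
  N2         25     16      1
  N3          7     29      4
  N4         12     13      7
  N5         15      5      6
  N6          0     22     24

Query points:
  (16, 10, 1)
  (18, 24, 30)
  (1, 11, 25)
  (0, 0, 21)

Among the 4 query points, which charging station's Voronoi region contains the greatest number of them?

N1

(16, 10, 1) — d² to each: N1:498, N2:117, N3:451, N4:61, N5:51, N6:929 → nearest is N5
(18, 24, 30) — d² to each: N1:211, N2:954, N3:822, N4:686, N5:946, N6:364 → nearest is N1
(1, 11, 25) — d² to each: N1:116, N2:1177, N3:801, N4:449, N5:593, N6:123 → nearest is N1
(0, 0, 21) — d² to each: N1:370, N2:1281, N3:1179, N4:509, N5:475, N6:493 → nearest is N1
Tally — N1:3, N5:1. N1 captures the most (3).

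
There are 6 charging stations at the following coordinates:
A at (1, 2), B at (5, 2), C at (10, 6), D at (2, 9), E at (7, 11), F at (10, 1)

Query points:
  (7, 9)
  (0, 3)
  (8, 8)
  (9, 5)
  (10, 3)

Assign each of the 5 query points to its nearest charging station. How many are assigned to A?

1

(7, 9) — d² to each: A:85, B:53, C:18, D:25, E:4, F:73 → nearest is E
(0, 3) — d² to each: A:2, B:26, C:109, D:40, E:113, F:104 → nearest is A
(8, 8) — d² to each: A:85, B:45, C:8, D:37, E:10, F:53 → nearest is C
(9, 5) — d² to each: A:73, B:25, C:2, D:65, E:40, F:17 → nearest is C
(10, 3) — d² to each: A:82, B:26, C:9, D:100, E:73, F:4 → nearest is F
1 of the 5 points has A as nearest.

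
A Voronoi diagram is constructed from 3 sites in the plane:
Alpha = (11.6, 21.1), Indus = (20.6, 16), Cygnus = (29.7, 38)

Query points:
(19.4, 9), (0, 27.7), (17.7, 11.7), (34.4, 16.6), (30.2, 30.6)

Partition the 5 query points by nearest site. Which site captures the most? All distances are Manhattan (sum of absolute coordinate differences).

(19.4, 9) — d to each: Alpha:19.9, Indus:8.2, Cygnus:39.3 → nearest is Indus
(0, 27.7) — d to each: Alpha:18.2, Indus:32.3, Cygnus:40 → nearest is Alpha
(17.7, 11.7) — d to each: Alpha:15.5, Indus:7.2, Cygnus:38.3 → nearest is Indus
(34.4, 16.6) — d to each: Alpha:27.3, Indus:14.4, Cygnus:26.1 → nearest is Indus
(30.2, 30.6) — d to each: Alpha:28.1, Indus:24.2, Cygnus:7.9 → nearest is Cygnus
Tally — Alpha:1, Indus:3, Cygnus:1. Indus captures the most (3).

Indus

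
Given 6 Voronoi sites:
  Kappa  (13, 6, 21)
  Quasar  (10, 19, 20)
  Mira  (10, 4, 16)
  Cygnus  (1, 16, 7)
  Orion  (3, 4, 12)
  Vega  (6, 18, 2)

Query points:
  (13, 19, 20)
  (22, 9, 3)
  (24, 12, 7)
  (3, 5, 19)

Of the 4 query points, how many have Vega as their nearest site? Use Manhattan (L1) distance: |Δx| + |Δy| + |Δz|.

(13, 19, 20) — d to each: Kappa:14, Quasar:3, Mira:22, Cygnus:28, Orion:33, Vega:26 → nearest is Quasar
(22, 9, 3) — d to each: Kappa:30, Quasar:39, Mira:30, Cygnus:32, Orion:33, Vega:26 → nearest is Vega
(24, 12, 7) — d to each: Kappa:31, Quasar:34, Mira:31, Cygnus:27, Orion:34, Vega:29 → nearest is Cygnus
(3, 5, 19) — d to each: Kappa:13, Quasar:22, Mira:11, Cygnus:25, Orion:8, Vega:33 → nearest is Orion
1 of the 4 points has Vega as nearest.

1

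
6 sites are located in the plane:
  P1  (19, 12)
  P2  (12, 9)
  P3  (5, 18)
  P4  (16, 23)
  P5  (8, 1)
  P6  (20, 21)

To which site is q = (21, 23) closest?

P6

Squared Euclidean distances:
|qP1|² = (21−19)² + (23−12)² = 4 + 121 = 125
|qP2|² = (21−12)² + (23−9)² = 81 + 196 = 277
|qP3|² = (21−5)² + (23−18)² = 256 + 25 = 281
|qP4|² = (21−16)² + (23−23)² = 25 + 0 = 25
|qP5|² = (21−8)² + (23−1)² = 169 + 484 = 653
|qP6|² = (21−20)² + (23−21)² = 1 + 4 = 5
Minimum is at P6.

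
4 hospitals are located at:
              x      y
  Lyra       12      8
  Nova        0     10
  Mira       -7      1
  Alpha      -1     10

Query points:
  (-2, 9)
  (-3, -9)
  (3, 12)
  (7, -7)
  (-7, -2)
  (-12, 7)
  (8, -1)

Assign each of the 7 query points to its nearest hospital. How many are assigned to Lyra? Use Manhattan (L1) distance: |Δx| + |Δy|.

(-2, 9) — d to each: Lyra:15, Nova:3, Mira:13, Alpha:2 → nearest is Alpha
(-3, -9) — d to each: Lyra:32, Nova:22, Mira:14, Alpha:21 → nearest is Mira
(3, 12) — d to each: Lyra:13, Nova:5, Mira:21, Alpha:6 → nearest is Nova
(7, -7) — d to each: Lyra:20, Nova:24, Mira:22, Alpha:25 → nearest is Lyra
(-7, -2) — d to each: Lyra:29, Nova:19, Mira:3, Alpha:18 → nearest is Mira
(-12, 7) — d to each: Lyra:25, Nova:15, Mira:11, Alpha:14 → nearest is Mira
(8, -1) — d to each: Lyra:13, Nova:19, Mira:17, Alpha:20 → nearest is Lyra
2 of the 7 points have Lyra as nearest.

2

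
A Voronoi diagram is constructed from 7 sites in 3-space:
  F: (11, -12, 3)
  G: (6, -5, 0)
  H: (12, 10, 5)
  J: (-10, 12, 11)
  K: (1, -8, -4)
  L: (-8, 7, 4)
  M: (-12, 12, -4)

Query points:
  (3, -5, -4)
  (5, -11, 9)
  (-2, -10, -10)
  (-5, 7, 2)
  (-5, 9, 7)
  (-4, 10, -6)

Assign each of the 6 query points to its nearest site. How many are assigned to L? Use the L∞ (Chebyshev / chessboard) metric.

2

(3, -5, -4) — d to each: F:8, G:4, H:15, J:17, K:3, L:12, M:17 → nearest is K
(5, -11, 9) — d to each: F:6, G:9, H:21, J:23, K:13, L:18, M:23 → nearest is F
(-2, -10, -10) — d to each: F:13, G:10, H:20, J:22, K:6, L:17, M:22 → nearest is K
(-5, 7, 2) — d to each: F:19, G:12, H:17, J:9, K:15, L:3, M:7 → nearest is L
(-5, 9, 7) — d to each: F:21, G:14, H:17, J:5, K:17, L:3, M:11 → nearest is L
(-4, 10, -6) — d to each: F:22, G:15, H:16, J:17, K:18, L:10, M:8 → nearest is M
2 of the 6 points have L as nearest.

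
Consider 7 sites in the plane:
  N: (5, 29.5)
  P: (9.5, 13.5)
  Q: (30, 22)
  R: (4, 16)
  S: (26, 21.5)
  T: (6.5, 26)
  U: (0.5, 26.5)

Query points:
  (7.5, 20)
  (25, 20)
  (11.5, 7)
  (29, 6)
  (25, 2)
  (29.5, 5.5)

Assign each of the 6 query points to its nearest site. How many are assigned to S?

3

(7.5, 20) — d² to each: N:96.5, P:46.25, Q:510.25, R:28.25, S:344.5, T:37, U:91.25 → nearest is R
(25, 20) — d² to each: N:490.25, P:282.5, Q:29, R:457, S:3.25, T:378.25, U:642.5 → nearest is S
(11.5, 7) — d² to each: N:548.5, P:46.25, Q:567.25, R:137.25, S:420.5, T:386, U:501.25 → nearest is P
(29, 6) — d² to each: N:1128.25, P:436.5, Q:257, R:725, S:249.25, T:906.25, U:1232.5 → nearest is S
(25, 2) — d² to each: N:1156.25, P:372.5, Q:425, R:637, S:381.25, T:918.25, U:1200.5 → nearest is P
(29.5, 5.5) — d² to each: N:1176.25, P:464, Q:272.5, R:760.5, S:268.25, T:949.25, U:1282 → nearest is S
3 of the 6 points have S as nearest.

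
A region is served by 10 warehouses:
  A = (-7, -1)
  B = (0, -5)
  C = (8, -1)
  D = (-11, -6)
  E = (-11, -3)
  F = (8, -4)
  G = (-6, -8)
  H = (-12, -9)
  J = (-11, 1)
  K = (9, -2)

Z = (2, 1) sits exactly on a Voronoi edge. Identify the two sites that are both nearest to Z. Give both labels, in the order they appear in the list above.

Squared distances from Z to each site:
|ZA|² = 81 + 4 = 85
|ZB|² = 4 + 36 = 40
|ZC|² = 36 + 4 = 40
|ZD|² = 169 + 49 = 218
|ZE|² = 169 + 16 = 185
|ZF|² = 36 + 25 = 61
|ZG|² = 64 + 81 = 145
|ZH|² = 196 + 100 = 296
|ZJ|² = 169 + 0 = 169
|ZK|² = 49 + 9 = 58
Z is equidistant from B and C (both at squared distance 40), and every other site is strictly farther — so Z lies on the B–C Voronoi edge.

B and C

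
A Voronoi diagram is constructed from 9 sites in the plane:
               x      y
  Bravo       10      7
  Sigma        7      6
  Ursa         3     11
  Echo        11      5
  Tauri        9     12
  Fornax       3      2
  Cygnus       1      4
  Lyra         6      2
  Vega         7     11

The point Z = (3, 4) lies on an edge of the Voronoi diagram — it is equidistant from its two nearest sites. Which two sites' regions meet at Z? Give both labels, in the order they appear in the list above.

Fornax and Cygnus

Squared distances from Z to each site:
d²(Z, Bravo) = (3−10)² + (4−7)² = 49 + 9 = 58
d²(Z, Sigma) = (3−7)² + (4−6)² = 16 + 4 = 20
d²(Z, Ursa) = (3−3)² + (4−11)² = 0 + 49 = 49
d²(Z, Echo) = (3−11)² + (4−5)² = 64 + 1 = 65
d²(Z, Tauri) = (3−9)² + (4−12)² = 36 + 64 = 100
d²(Z, Fornax) = (3−3)² + (4−2)² = 0 + 4 = 4
d²(Z, Cygnus) = (3−1)² + (4−4)² = 4 + 0 = 4
d²(Z, Lyra) = (3−6)² + (4−2)² = 9 + 4 = 13
d²(Z, Vega) = (3−7)² + (4−11)² = 16 + 49 = 65
Z is equidistant from Fornax and Cygnus (both at squared distance 4), and every other site is strictly farther — so Z lies on the Fornax–Cygnus Voronoi edge.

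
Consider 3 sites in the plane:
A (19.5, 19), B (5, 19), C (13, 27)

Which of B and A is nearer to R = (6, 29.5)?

Compare squared distances:
|RB|² = (6−5)² + (29.5−19)² = 1 + 110.25 = 111.25
|RA|² = (6−19.5)² + (29.5−19)² = 182.25 + 110.25 = 292.5
111.25 < 292.5, so B is closer.

B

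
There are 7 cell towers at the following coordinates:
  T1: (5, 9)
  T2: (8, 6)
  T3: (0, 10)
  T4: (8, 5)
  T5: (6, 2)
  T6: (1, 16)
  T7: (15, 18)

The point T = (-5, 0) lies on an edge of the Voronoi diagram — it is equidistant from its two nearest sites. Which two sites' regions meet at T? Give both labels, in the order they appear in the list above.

T3 and T5

Squared distances from T to each site:
|TT1|² = 100 + 81 = 181
|TT2|² = 169 + 36 = 205
|TT3|² = 25 + 100 = 125
|TT4|² = 169 + 25 = 194
|TT5|² = 121 + 4 = 125
|TT6|² = 36 + 256 = 292
|TT7|² = 400 + 324 = 724
T is equidistant from T3 and T5 (both at squared distance 125), and every other site is strictly farther — so T lies on the T3–T5 Voronoi edge.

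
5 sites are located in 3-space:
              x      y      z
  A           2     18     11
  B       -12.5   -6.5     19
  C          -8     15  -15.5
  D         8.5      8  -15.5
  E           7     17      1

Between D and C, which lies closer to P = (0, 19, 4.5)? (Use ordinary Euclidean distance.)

Compare squared distances:
|PD|² = (0−8.5)² + (19−8)² + (4.5−(-15.5))² = 72.25 + 121 + 400 = 593.25
|PC|² = (0−(-8))² + (19−15)² + (4.5−(-15.5))² = 64 + 16 + 400 = 480
593.25 > 480, so C is closer.

C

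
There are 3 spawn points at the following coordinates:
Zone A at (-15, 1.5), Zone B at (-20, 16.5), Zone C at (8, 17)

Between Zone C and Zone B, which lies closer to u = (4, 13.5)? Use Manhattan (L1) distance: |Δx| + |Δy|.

d(u, Zone C) = |4−8| + |13.5−17| = 4 + 3.5 = 7.5
d(u, Zone B) = |4−(-20)| + |13.5−16.5| = 24 + 3 = 27
7.5 < 27, so Zone C is closer.

Zone C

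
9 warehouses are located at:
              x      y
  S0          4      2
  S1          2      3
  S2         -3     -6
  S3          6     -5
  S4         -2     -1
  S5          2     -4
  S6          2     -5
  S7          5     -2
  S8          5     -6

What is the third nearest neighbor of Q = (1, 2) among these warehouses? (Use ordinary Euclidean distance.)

S4

Compare squared distances (the ordering matches that of the actual distances):
|QS0|² = 9 + 0 = 9
|QS1|² = 1 + 1 = 2
|QS2|² = 16 + 64 = 80
|QS3|² = 25 + 49 = 74
|QS4|² = 9 + 9 = 18
|QS5|² = 1 + 36 = 37
|QS6|² = 1 + 49 = 50
|QS7|² = 16 + 16 = 32
|QS8|² = 16 + 64 = 80
Sorted ascending: S1, S0, S4, S7, … — the third-nearest is S4.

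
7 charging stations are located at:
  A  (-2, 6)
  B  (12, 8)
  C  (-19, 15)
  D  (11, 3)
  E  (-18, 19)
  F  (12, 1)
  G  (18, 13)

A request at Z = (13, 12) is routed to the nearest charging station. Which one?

Since √ is increasing, it suffices to compare squared distances:
|ZA|² = (13−(-2))² + (12−6)² = 225 + 36 = 261
|ZB|² = (13−12)² + (12−8)² = 1 + 16 = 17
|ZC|² = (13−(-19))² + (12−15)² = 1024 + 9 = 1033
|ZD|² = (13−11)² + (12−3)² = 4 + 81 = 85
|ZE|² = (13−(-18))² + (12−19)² = 961 + 49 = 1010
|ZF|² = (13−12)² + (12−1)² = 1 + 121 = 122
|ZG|² = (13−18)² + (12−13)² = 25 + 1 = 26
Minimum is at B.

B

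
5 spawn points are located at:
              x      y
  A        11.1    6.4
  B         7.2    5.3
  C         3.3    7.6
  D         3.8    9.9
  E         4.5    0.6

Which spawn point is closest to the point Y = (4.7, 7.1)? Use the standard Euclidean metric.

C

Compare squared distances (the ordering matches that of the actual distances):
|YA|² = (4.7−11.1)² + (7.1−6.4)² = 40.96 + 0.49 = 41.45
|YB|² = (4.7−7.2)² + (7.1−5.3)² = 6.25 + 3.24 = 9.49
|YC|² = (4.7−3.3)² + (7.1−7.6)² = 1.96 + 0.25 = 2.21
|YD|² = (4.7−3.8)² + (7.1−9.9)² = 0.81 + 7.84 = 8.65
|YE|² = (4.7−4.5)² + (7.1−0.6)² = 0.04 + 42.25 = 42.29
C is nearest.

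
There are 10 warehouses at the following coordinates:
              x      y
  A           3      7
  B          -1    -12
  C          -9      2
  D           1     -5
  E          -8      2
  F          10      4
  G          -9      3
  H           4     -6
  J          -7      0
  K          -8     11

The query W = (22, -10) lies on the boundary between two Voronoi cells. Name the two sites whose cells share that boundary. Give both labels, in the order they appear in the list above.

Squared distances from W to each site:
|WA|² = (22−3)² + (-10−7)² = 361 + 289 = 650
|WB|² = (22−(-1))² + (-10−(-12))² = 529 + 4 = 533
|WC|² = (22−(-9))² + (-10−2)² = 961 + 144 = 1105
|WD|² = (22−1)² + (-10−(-5))² = 441 + 25 = 466
|WE|² = (22−(-8))² + (-10−2)² = 900 + 144 = 1044
|WF|² = (22−10)² + (-10−4)² = 144 + 196 = 340
|WG|² = (22−(-9))² + (-10−3)² = 961 + 169 = 1130
|WH|² = (22−4)² + (-10−(-6))² = 324 + 16 = 340
|WJ|² = (22−(-7))² + (-10−0)² = 841 + 100 = 941
|WK|² = (22−(-8))² + (-10−11)² = 900 + 441 = 1341
W is equidistant from F and H (both at squared distance 340), and every other site is strictly farther — so W lies on the F–H Voronoi edge.

F and H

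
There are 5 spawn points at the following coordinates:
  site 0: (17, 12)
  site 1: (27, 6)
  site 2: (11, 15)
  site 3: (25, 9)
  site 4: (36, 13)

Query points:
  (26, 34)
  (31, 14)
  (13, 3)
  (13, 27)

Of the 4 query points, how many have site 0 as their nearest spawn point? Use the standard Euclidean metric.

(26, 34) — d² to each: site 0:565, site 1:785, site 2:586, site 3:626, site 4:541 → nearest is site 4
(31, 14) — d² to each: site 0:200, site 1:80, site 2:401, site 3:61, site 4:26 → nearest is site 4
(13, 3) — d² to each: site 0:97, site 1:205, site 2:148, site 3:180, site 4:629 → nearest is site 0
(13, 27) — d² to each: site 0:241, site 1:637, site 2:148, site 3:468, site 4:725 → nearest is site 2
1 of the 4 points has site 0 as nearest.

1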